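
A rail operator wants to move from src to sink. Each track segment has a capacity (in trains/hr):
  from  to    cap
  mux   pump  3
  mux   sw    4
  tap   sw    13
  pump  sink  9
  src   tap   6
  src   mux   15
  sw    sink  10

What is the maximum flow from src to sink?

13

Augment src->tap->sw->sink: bottleneck 6. Total 6.
Augment src->mux->sw->sink: bottleneck 4. Total 10.
Augment src->mux->pump->sink: bottleneck 3. Total 13.
No augmenting path remains in the residual graph.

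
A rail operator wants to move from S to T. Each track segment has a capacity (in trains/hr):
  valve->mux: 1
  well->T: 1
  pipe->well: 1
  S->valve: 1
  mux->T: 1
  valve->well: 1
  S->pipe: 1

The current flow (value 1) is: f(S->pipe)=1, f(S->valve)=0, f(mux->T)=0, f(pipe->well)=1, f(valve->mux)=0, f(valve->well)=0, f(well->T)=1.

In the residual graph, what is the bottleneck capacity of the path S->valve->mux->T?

1

Residual capacities along the path: S->valve: 1, valve->mux: 1, mux->T: 1.
Minimum is 1.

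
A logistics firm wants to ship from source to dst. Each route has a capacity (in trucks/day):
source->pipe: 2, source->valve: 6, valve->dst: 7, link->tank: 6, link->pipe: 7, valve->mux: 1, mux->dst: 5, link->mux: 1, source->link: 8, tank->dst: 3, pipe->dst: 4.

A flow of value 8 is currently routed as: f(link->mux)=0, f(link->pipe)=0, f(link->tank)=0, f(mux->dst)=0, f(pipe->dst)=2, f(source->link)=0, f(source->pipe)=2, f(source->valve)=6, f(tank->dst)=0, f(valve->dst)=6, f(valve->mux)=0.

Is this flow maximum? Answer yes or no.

Residual path source->link->tank->dst has bottleneck 3 > 0.
Pushing 3 along it raises the flow to 11, so the given flow is not maximum.

No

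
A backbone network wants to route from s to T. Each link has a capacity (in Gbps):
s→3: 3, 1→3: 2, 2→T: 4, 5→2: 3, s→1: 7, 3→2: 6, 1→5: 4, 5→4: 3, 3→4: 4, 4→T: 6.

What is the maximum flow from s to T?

9

Augment s→3→4→T: bottleneck 3. Total 3.
Augment s→1→5→2→T: bottleneck 3. Total 6.
Augment s→1→5→4→T: bottleneck 1. Total 7.
Augment s→1→3→4→T: bottleneck 1. Total 8.
Augment s→1→3→2→T: bottleneck 1. Total 9.
No augmenting path remains in the residual graph.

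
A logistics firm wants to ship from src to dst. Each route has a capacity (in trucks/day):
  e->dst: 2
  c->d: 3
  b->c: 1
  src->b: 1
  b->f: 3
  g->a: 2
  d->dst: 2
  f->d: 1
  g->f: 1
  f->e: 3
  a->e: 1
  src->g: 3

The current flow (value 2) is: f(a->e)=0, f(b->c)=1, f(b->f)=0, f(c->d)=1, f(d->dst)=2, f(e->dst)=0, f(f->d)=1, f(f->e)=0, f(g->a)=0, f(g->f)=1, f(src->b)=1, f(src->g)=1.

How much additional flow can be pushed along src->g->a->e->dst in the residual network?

1

Residual capacities along the path: src->g: 2, g->a: 2, a->e: 1, e->dst: 2.
Minimum is 1.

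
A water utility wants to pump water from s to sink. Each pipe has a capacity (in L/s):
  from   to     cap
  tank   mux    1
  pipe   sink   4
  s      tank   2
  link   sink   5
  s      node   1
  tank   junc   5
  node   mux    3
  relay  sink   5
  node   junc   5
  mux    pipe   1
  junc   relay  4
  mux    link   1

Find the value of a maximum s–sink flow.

Augment s→node→junc→relay→sink: bottleneck 1. Total 1.
Augment s→tank→junc→relay→sink: bottleneck 2. Total 3.
No augmenting path remains in the residual graph.

3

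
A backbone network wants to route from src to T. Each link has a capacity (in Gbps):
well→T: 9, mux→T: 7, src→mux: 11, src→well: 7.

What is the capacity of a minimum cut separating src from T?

14

Max flow = 14 (via 2 augmenting paths).
In the residual at optimum, the set reachable from src is {mux, src}.
Cut edges: src→well (cap 7), mux→T (cap 7). Sum = 14.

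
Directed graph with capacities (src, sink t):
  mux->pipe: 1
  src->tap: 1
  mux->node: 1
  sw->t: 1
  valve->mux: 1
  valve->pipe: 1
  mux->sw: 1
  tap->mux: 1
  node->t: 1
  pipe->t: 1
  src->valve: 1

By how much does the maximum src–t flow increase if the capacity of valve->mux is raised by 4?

0

Original max flow = 2.
Edge valve->mux does not cross the min cut (source side {src}), so extra capacity there cannot help.
New max flow = 2. Increase = 0.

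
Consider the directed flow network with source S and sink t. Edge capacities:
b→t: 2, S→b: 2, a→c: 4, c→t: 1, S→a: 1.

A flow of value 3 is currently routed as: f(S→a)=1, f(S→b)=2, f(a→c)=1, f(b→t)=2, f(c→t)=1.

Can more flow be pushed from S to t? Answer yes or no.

No

Residual reachable from S: {S}; t is not reachable.
Saturated cut: S→a, S→b with total capacity 3 = current flow value. Flow is maximum.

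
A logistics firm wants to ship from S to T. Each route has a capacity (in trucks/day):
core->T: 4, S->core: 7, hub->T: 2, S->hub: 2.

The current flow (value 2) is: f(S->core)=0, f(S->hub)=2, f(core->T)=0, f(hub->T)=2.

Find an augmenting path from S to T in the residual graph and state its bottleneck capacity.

S->core->T, bottleneck 4

Residual along S->core->T: S->core: 7, core->T: 4.
Bottleneck = min = 4.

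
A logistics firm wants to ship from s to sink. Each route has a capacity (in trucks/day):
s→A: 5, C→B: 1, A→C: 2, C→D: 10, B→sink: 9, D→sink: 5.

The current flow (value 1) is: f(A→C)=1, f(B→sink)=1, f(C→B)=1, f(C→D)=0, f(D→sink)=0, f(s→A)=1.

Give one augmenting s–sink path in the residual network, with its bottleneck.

s→A→C→D→sink, bottleneck 1

Residual along s→A→C→D→sink: s→A: 4, A→C: 1, C→D: 10, D→sink: 5.
Bottleneck = min = 1.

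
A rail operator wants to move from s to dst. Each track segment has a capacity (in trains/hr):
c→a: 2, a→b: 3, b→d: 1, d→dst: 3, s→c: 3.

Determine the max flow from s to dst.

1

Augment s→c→a→b→d→dst: bottleneck 1. Total 1.
No augmenting path remains in the residual graph.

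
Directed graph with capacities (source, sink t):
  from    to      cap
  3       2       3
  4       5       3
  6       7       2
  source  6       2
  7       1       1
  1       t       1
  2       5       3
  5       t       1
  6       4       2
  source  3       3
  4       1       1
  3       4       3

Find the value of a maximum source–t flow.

Augment source→6→7→1→t: bottleneck 1. Total 1.
Augment source→6→4→5→t: bottleneck 1. Total 2.
No augmenting path remains in the residual graph.

2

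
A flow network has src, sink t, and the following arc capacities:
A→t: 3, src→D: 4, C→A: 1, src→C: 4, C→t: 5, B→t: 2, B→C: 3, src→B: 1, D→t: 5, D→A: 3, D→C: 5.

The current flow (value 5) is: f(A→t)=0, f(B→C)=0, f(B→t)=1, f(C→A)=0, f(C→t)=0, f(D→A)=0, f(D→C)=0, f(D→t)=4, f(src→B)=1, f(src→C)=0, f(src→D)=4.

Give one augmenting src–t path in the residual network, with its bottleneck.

Residual along src→C→t: src→C: 4, C→t: 5.
Bottleneck = min = 4.

src→C→t, bottleneck 4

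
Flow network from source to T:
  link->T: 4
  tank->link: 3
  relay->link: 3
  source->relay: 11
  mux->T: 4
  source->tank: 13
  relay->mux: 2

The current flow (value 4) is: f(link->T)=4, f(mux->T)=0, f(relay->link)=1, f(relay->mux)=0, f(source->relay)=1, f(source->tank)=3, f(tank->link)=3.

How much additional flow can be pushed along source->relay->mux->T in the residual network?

Residual capacities along the path: source->relay: 10, relay->mux: 2, mux->T: 4.
Minimum is 2.

2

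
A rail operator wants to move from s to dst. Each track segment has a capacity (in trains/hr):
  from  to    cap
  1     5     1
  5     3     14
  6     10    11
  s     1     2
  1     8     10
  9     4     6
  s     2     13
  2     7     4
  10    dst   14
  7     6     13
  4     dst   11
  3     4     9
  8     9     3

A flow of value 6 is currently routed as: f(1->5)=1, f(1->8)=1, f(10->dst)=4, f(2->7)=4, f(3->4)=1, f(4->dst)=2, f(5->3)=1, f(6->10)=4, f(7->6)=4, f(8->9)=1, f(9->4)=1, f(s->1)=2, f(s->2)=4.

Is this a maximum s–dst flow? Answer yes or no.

Yes

Residual reachable from s: {2, s}; dst is not reachable.
Saturated cut: 2->7, s->1 with total capacity 6 = current flow value. Flow is maximum.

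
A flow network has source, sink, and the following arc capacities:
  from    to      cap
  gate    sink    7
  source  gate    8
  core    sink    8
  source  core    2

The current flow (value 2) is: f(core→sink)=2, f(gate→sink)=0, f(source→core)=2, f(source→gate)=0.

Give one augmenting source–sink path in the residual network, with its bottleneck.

Residual along source→gate→sink: source→gate: 8, gate→sink: 7.
Bottleneck = min = 7.

source→gate→sink, bottleneck 7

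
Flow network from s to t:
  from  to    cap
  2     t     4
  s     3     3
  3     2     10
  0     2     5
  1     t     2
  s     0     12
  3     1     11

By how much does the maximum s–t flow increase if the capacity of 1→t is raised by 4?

1

Original max flow = 6.
After raising cap(1→t), augmenting paths through that edge carry 1 more unit.
New max flow = 7. Increase = 1.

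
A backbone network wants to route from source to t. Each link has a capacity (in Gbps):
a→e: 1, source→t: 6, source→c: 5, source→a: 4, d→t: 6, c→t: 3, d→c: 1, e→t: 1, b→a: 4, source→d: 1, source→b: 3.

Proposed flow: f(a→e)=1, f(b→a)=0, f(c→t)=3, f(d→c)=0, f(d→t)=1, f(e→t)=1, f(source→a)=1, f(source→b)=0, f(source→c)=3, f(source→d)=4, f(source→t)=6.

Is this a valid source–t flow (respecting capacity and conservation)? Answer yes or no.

Capacity violated on source→d: flow 4 > capacity 1.

No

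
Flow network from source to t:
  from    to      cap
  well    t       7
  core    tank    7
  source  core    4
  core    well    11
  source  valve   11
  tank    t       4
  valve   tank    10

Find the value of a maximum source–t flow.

Augment source→valve→tank→t: bottleneck 4. Total 4.
Augment source→core→well→t: bottleneck 4. Total 8.
No augmenting path remains in the residual graph.

8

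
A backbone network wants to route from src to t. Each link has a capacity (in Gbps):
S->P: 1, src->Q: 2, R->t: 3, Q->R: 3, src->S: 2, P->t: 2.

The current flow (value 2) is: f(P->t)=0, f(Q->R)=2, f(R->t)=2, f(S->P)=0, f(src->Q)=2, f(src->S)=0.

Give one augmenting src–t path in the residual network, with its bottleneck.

Residual along src->S->P->t: src->S: 2, S->P: 1, P->t: 2.
Bottleneck = min = 1.

src->S->P->t, bottleneck 1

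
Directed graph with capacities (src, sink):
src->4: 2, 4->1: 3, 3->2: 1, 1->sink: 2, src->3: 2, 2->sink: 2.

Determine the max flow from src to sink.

3

Augment src->3->2->sink: bottleneck 1. Total 1.
Augment src->4->1->sink: bottleneck 2. Total 3.
No augmenting path remains in the residual graph.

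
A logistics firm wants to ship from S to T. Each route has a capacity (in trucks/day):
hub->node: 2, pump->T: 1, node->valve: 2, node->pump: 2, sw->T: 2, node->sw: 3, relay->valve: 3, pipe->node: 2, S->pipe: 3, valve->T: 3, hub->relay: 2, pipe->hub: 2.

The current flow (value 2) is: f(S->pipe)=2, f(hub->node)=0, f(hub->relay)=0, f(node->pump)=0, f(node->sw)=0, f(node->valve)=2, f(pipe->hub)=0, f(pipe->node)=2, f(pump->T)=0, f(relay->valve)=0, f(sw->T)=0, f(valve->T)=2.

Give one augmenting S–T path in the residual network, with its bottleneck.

Residual along S->pipe->hub->relay->valve->T: S->pipe: 1, pipe->hub: 2, hub->relay: 2, relay->valve: 3, valve->T: 1.
Bottleneck = min = 1.

S->pipe->hub->relay->valve->T, bottleneck 1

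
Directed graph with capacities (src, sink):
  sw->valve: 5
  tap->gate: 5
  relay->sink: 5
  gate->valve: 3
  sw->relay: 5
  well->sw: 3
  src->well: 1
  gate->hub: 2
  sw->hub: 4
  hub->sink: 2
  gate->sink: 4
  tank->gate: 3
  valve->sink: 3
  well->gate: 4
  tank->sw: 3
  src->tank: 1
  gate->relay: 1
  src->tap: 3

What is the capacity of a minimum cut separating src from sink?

5

Max flow = 5 (via 4 augmenting paths).
In the residual at optimum, the set reachable from src is {src}.
Cut edges: src->tank (cap 1), src->well (cap 1), src->tap (cap 3). Sum = 5.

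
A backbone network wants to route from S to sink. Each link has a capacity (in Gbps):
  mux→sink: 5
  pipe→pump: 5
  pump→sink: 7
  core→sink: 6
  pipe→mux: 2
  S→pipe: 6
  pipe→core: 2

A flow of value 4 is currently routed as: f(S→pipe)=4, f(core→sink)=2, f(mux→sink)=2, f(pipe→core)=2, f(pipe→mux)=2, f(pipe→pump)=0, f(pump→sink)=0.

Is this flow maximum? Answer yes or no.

Residual path S→pipe→pump→sink has bottleneck 2 > 0.
Pushing 2 along it raises the flow to 6, so the given flow is not maximum.

No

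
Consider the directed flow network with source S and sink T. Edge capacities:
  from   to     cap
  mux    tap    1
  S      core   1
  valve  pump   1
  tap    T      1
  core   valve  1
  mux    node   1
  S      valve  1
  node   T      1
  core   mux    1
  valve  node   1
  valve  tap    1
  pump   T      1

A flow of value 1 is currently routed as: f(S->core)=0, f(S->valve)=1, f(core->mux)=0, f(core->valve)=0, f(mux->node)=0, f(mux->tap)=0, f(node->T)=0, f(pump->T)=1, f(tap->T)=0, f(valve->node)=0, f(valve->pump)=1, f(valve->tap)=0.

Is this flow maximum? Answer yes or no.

No

Residual path S->core->mux->node->T has bottleneck 1 > 0.
Pushing 1 along it raises the flow to 2, so the given flow is not maximum.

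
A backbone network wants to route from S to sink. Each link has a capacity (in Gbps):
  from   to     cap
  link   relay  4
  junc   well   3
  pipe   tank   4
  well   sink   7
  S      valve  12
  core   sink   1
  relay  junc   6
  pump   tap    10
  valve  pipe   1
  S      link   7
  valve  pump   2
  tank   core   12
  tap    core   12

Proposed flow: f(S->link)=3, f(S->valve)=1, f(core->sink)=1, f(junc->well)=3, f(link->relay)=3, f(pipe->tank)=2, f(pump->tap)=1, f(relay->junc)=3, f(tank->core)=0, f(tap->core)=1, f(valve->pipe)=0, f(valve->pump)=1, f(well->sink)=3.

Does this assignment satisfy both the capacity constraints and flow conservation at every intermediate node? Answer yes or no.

Conservation fails at pipe: inflow 0 ≠ outflow 2.

No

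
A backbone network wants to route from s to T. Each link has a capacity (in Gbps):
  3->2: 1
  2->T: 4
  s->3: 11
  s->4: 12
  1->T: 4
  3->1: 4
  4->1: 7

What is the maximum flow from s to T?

5

Augment s->3->2->T: bottleneck 1. Total 1.
Augment s->3->1->T: bottleneck 4. Total 5.
No augmenting path remains in the residual graph.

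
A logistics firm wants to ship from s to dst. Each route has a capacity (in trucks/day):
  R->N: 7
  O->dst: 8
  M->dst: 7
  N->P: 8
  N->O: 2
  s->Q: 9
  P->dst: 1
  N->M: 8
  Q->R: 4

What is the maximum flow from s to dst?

4

Augment s->Q->R->N->O->dst: bottleneck 2. Total 2.
Augment s->Q->R->N->P->dst: bottleneck 1. Total 3.
Augment s->Q->R->N->M->dst: bottleneck 1. Total 4.
No augmenting path remains in the residual graph.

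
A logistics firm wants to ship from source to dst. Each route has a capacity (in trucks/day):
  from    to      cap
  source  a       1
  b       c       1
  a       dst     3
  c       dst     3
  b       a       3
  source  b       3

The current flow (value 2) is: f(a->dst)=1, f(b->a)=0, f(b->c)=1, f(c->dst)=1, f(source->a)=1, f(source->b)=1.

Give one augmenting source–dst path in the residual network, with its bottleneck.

Residual along source->b->a->dst: source->b: 2, b->a: 3, a->dst: 2.
Bottleneck = min = 2.

source->b->a->dst, bottleneck 2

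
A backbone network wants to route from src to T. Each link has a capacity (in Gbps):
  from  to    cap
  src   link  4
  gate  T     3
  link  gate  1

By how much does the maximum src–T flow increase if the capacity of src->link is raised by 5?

0

Original max flow = 1.
Edge src->link does not cross the min cut (source side {link, src}), so extra capacity there cannot help.
New max flow = 1. Increase = 0.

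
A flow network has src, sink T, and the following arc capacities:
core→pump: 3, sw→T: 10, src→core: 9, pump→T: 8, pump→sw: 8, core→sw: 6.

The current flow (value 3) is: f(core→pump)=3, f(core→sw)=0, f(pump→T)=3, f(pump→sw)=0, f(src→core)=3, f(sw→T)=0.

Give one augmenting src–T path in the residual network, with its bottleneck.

src→core→sw→T, bottleneck 6

Residual along src→core→sw→T: src→core: 6, core→sw: 6, sw→T: 10.
Bottleneck = min = 6.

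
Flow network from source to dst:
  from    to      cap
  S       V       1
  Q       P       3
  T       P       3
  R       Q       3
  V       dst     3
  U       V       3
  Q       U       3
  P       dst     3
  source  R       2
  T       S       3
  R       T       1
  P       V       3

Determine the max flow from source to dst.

2

Augment source→R→T→P→dst: bottleneck 1. Total 1.
Augment source→R→Q→P→dst: bottleneck 1. Total 2.
No augmenting path remains in the residual graph.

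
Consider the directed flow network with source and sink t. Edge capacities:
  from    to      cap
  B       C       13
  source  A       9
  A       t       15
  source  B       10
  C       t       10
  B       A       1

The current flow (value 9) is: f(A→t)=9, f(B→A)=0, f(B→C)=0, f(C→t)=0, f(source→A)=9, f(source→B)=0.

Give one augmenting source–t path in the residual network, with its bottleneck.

Residual along source→B→C→t: source→B: 10, B→C: 13, C→t: 10.
Bottleneck = min = 10.

source→B→C→t, bottleneck 10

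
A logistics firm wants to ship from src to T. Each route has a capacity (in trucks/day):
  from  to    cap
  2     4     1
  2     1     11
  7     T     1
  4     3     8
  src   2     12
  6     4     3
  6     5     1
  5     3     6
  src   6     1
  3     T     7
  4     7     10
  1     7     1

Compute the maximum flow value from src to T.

Augment src→2→1→7→T: bottleneck 1. Total 1.
Augment src→2→4→3→T: bottleneck 1. Total 2.
Augment src→6→4→3→T: bottleneck 1. Total 3.
No augmenting path remains in the residual graph.

3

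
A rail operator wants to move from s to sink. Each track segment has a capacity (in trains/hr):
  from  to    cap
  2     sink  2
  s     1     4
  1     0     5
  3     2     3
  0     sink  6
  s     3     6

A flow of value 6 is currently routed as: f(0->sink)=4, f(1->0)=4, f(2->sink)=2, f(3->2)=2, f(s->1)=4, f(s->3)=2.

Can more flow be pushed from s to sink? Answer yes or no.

No

Residual reachable from s: {2, 3, s}; sink is not reachable.
Saturated cut: s->1, 2->sink with total capacity 6 = current flow value. Flow is maximum.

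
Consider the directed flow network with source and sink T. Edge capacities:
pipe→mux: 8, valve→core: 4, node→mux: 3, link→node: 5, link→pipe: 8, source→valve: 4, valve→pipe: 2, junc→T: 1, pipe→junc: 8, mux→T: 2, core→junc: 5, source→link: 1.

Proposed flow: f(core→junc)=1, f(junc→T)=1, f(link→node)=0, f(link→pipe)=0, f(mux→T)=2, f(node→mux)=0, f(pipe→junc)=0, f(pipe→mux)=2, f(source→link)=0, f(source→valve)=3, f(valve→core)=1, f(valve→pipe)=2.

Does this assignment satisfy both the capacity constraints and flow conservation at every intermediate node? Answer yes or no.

Every edge has 0 ≤ f(e) ≤ cap(e).
At each intermediate node, inflow equals outflow.

Yes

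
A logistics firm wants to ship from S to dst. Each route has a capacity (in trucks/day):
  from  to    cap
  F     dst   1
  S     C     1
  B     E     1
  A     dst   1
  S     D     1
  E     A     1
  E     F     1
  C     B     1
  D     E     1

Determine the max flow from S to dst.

2

Augment S→D→E→A→dst: bottleneck 1. Total 1.
Augment S→C→B→E→F→dst: bottleneck 1. Total 2.
No augmenting path remains in the residual graph.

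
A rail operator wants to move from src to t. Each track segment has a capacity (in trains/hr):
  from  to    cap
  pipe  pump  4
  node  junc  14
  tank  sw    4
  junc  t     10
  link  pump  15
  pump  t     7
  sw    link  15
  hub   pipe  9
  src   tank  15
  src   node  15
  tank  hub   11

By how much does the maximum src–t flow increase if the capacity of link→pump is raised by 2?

0

Original max flow = 17.
Edge link→pump does not cross the min cut (source side {hub, junc, link, node, pipe, pump, src, sw, tank}), so extra capacity there cannot help.
New max flow = 17. Increase = 0.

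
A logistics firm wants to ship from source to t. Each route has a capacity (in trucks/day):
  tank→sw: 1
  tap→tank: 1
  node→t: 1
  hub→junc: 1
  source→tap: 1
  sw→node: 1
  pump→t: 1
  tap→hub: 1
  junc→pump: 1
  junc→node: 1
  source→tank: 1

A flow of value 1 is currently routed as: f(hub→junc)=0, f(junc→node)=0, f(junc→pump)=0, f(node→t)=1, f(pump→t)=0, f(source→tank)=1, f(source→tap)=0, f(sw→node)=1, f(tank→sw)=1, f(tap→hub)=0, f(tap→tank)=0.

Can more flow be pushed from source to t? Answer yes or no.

Residual path source→tap→hub→junc→pump→t has bottleneck 1 > 0.
Pushing 1 along it raises the flow to 2, so the given flow is not maximum.

Yes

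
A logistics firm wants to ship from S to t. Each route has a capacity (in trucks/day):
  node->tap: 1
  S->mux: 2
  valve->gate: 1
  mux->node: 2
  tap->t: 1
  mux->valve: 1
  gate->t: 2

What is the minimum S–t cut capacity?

2

Max flow = 2 (via 2 augmenting paths).
In the residual at optimum, the set reachable from S is {S}.
Cut edges: S->mux (cap 2). Sum = 2.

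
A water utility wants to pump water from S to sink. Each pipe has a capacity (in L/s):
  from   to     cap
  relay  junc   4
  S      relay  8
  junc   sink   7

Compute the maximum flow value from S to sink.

4

Augment S->relay->junc->sink: bottleneck 4. Total 4.
No augmenting path remains in the residual graph.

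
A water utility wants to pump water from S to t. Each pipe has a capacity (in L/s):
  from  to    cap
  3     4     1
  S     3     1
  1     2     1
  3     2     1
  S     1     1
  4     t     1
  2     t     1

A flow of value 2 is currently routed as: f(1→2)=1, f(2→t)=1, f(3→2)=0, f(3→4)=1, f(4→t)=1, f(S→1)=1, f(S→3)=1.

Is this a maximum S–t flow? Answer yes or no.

Yes

Residual reachable from S: {S}; t is not reachable.
Saturated cut: S→3, S→1 with total capacity 2 = current flow value. Flow is maximum.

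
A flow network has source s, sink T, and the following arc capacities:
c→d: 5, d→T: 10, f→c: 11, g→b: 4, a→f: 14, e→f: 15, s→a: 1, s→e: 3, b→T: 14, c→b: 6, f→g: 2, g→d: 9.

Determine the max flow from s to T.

4

Augment s→a→f→c→b→T: bottleneck 1. Total 1.
Augment s→e→f→c→b→T: bottleneck 3. Total 4.
No augmenting path remains in the residual graph.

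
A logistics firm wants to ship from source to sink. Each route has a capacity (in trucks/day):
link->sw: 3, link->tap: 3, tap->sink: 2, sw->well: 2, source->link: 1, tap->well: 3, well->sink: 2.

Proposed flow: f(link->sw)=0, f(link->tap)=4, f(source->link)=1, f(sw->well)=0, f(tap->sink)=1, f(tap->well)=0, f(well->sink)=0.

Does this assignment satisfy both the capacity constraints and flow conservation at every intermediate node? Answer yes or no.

No

Capacity violated on link->tap: flow 4 > capacity 3.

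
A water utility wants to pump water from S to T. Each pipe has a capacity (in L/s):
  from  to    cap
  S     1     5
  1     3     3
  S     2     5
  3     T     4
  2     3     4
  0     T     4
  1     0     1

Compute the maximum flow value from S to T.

5

Augment S→2→3→T: bottleneck 4. Total 4.
Augment S→1→0→T: bottleneck 1. Total 5.
No augmenting path remains in the residual graph.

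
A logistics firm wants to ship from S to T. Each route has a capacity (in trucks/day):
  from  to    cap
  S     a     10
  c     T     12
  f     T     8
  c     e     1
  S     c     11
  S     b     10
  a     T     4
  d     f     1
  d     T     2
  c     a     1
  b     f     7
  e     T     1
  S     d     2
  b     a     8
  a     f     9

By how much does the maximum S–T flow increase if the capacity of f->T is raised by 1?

Original max flow = 25.
After raising cap(f->T), augmenting paths through that edge carry 1 more unit.
New max flow = 26. Increase = 1.

1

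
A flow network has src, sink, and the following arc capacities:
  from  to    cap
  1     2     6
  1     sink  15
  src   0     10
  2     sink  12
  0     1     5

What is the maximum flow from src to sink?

5

Augment src->0->1->sink: bottleneck 5. Total 5.
No augmenting path remains in the residual graph.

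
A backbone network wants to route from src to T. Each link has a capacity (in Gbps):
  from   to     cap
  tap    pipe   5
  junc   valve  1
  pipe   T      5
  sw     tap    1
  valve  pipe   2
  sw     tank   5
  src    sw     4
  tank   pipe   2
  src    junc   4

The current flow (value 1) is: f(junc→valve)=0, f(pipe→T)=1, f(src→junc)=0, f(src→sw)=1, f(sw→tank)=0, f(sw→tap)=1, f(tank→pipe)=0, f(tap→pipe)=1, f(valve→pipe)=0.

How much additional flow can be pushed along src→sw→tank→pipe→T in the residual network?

Residual capacities along the path: src→sw: 3, sw→tank: 5, tank→pipe: 2, pipe→T: 4.
Minimum is 2.

2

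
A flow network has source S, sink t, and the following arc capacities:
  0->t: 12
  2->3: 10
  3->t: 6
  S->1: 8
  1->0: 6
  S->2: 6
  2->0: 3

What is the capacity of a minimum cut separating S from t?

12

Max flow = 12 (via 3 augmenting paths).
In the residual at optimum, the set reachable from S is {1, S}.
Cut edges: S->2 (cap 6), 1->0 (cap 6). Sum = 12.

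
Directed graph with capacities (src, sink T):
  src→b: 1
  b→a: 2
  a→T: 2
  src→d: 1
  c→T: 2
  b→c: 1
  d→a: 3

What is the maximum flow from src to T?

Augment src→d→a→T: bottleneck 1. Total 1.
Augment src→b→a→T: bottleneck 1. Total 2.
No augmenting path remains in the residual graph.

2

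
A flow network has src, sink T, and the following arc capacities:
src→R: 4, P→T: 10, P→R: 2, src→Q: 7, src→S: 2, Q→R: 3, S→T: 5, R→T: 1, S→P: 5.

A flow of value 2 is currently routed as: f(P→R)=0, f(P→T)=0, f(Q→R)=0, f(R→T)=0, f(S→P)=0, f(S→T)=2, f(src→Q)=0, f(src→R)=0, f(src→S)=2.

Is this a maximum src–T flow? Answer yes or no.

No

Residual path src→R→T has bottleneck 1 > 0.
Pushing 1 along it raises the flow to 3, so the given flow is not maximum.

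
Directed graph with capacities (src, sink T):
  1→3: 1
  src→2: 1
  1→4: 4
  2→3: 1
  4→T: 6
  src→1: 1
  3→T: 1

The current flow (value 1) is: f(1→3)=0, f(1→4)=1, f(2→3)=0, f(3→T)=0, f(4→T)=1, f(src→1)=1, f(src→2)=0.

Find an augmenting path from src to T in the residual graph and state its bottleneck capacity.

Residual along src→2→3→T: src→2: 1, 2→3: 1, 3→T: 1.
Bottleneck = min = 1.

src→2→3→T, bottleneck 1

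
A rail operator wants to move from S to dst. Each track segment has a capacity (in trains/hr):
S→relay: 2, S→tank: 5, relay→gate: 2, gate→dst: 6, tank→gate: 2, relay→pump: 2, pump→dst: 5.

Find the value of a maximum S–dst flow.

4

Augment S→tank→gate→dst: bottleneck 2. Total 2.
Augment S→relay→gate→dst: bottleneck 2. Total 4.
No augmenting path remains in the residual graph.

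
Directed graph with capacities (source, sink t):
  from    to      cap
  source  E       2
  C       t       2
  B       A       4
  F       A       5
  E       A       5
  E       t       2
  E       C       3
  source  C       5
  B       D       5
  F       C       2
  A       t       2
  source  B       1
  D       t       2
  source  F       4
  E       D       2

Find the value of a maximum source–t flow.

Augment source→E→t: bottleneck 2. Total 2.
Augment source→C→t: bottleneck 2. Total 4.
Augment source→F→A→t: bottleneck 2. Total 6.
Augment source→B→D→t: bottleneck 1. Total 7.
No augmenting path remains in the residual graph.

7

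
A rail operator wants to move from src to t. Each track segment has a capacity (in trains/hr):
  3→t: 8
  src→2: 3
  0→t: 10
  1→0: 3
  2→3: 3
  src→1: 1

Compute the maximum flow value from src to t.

4

Augment src→1→0→t: bottleneck 1. Total 1.
Augment src→2→3→t: bottleneck 3. Total 4.
No augmenting path remains in the residual graph.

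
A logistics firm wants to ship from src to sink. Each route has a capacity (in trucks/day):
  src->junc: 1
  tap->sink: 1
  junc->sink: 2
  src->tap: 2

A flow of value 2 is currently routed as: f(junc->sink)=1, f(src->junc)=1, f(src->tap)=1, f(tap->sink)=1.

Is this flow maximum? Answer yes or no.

Yes

Residual reachable from src: {src, tap}; sink is not reachable.
Saturated cut: src->junc, tap->sink with total capacity 2 = current flow value. Flow is maximum.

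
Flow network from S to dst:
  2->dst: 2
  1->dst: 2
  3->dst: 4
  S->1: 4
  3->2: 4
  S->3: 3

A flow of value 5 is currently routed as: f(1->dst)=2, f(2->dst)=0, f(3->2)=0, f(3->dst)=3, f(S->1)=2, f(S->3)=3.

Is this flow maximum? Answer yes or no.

Yes

Residual reachable from S: {1, S}; dst is not reachable.
Saturated cut: S->3, 1->dst with total capacity 5 = current flow value. Flow is maximum.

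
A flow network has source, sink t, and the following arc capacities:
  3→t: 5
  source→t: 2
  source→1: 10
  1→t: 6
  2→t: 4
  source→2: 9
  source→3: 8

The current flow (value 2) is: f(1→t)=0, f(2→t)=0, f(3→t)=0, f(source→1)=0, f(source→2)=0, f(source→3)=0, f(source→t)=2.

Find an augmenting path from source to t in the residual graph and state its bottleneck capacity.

Residual along source→2→t: source→2: 9, 2→t: 4.
Bottleneck = min = 4.

source→2→t, bottleneck 4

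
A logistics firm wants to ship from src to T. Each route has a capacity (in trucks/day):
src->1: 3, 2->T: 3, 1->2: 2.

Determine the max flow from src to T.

2

Augment src->1->2->T: bottleneck 2. Total 2.
No augmenting path remains in the residual graph.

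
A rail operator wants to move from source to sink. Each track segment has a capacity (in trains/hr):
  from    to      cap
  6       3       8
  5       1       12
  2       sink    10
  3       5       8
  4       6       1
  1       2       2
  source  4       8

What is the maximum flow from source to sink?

Augment source->4->6->3->5->1->2->sink: bottleneck 1. Total 1.
No augmenting path remains in the residual graph.

1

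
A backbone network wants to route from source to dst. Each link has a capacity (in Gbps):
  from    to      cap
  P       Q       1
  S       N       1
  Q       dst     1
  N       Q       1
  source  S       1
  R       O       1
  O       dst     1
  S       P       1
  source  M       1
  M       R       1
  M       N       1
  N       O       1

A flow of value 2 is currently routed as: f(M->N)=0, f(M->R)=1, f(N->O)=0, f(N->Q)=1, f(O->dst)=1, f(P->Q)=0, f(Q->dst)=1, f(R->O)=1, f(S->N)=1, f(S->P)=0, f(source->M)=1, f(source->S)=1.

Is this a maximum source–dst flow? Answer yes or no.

Yes

Residual reachable from source: {source}; dst is not reachable.
Saturated cut: source->M, source->S with total capacity 2 = current flow value. Flow is maximum.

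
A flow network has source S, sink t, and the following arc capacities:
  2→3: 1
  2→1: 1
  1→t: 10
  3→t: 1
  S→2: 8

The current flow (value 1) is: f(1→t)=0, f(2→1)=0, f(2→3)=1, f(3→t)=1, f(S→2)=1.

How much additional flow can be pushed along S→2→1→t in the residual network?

Residual capacities along the path: S→2: 7, 2→1: 1, 1→t: 10.
Minimum is 1.

1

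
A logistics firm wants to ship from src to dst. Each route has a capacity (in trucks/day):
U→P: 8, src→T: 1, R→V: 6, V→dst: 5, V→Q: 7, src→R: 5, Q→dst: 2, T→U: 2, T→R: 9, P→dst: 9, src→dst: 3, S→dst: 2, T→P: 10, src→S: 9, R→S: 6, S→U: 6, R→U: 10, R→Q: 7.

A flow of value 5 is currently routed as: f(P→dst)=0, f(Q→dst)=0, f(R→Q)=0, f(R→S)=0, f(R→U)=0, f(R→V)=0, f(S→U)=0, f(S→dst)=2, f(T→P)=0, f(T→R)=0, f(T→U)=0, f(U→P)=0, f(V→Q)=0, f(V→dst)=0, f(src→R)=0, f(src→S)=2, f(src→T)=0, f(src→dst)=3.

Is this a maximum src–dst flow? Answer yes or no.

No

Residual path src→T→P→dst has bottleneck 1 > 0.
Pushing 1 along it raises the flow to 6, so the given flow is not maximum.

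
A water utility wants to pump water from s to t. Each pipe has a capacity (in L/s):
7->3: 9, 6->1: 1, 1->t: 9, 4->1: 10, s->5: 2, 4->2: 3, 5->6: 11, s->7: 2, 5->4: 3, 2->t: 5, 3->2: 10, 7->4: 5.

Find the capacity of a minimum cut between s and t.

Max flow = 4 (via 2 augmenting paths).
In the residual at optimum, the set reachable from s is {s}.
Cut edges: s->7 (cap 2), s->5 (cap 2). Sum = 4.

4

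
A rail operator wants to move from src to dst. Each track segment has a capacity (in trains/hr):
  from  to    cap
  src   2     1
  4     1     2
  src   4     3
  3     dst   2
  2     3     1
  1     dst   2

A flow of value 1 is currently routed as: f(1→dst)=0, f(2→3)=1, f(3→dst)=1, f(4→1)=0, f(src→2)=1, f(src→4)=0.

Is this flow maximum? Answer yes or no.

Residual path src→4→1→dst has bottleneck 2 > 0.
Pushing 2 along it raises the flow to 3, so the given flow is not maximum.

No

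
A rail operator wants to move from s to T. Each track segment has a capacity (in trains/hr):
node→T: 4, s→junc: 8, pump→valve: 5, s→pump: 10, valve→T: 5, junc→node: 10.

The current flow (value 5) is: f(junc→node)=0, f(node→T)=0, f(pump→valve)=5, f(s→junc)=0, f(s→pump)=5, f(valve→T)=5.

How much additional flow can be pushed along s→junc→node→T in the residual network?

Residual capacities along the path: s→junc: 8, junc→node: 10, node→T: 4.
Minimum is 4.

4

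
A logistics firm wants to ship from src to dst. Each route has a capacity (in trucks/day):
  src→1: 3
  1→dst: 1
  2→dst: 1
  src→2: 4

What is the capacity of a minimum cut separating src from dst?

Max flow = 2 (via 2 augmenting paths).
In the residual at optimum, the set reachable from src is {1, 2, src}.
Cut edges: 1→dst (cap 1), 2→dst (cap 1). Sum = 2.

2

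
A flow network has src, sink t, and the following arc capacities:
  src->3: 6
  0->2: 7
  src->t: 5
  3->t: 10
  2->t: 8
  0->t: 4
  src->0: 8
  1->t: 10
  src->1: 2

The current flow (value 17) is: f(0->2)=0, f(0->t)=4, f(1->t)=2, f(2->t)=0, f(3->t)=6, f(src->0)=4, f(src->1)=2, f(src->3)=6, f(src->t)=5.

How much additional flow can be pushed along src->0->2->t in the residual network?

Residual capacities along the path: src->0: 4, 0->2: 7, 2->t: 8.
Minimum is 4.

4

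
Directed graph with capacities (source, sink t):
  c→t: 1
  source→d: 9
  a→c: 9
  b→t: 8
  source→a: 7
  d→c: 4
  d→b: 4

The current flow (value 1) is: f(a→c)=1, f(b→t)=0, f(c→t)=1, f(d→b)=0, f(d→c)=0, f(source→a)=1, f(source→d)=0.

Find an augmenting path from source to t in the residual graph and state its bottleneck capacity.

source→d→b→t, bottleneck 4

Residual along source→d→b→t: source→d: 9, d→b: 4, b→t: 8.
Bottleneck = min = 4.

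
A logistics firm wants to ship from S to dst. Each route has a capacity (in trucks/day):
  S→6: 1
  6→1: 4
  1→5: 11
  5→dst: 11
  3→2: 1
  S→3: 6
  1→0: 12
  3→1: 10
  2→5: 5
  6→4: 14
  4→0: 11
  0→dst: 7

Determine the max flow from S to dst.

Augment S→3→2→5→dst: bottleneck 1. Total 1.
Augment S→3→1→5→dst: bottleneck 5. Total 6.
Augment S→6→1→5→dst: bottleneck 1. Total 7.
No augmenting path remains in the residual graph.

7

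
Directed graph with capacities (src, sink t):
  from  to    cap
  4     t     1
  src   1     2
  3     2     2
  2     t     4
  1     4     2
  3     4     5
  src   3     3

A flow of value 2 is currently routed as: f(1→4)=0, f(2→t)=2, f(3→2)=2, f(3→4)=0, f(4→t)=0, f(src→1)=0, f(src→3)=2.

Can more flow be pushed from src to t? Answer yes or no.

Residual path src→3→4→t has bottleneck 1 > 0.
Pushing 1 along it raises the flow to 3, so the given flow is not maximum.

Yes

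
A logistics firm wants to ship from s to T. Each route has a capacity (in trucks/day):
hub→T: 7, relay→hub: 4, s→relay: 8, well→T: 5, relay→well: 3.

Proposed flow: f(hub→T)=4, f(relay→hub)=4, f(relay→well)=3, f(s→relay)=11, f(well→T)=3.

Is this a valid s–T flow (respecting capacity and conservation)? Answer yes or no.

No

Capacity violated on s→relay: flow 11 > capacity 8.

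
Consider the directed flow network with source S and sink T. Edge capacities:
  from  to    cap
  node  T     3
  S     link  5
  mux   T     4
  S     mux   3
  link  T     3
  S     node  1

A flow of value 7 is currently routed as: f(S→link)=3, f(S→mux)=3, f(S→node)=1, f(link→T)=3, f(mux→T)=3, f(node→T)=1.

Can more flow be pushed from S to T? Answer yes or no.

No

Residual reachable from S: {S, link}; T is not reachable.
Saturated cut: S→mux, S→node, link→T with total capacity 7 = current flow value. Flow is maximum.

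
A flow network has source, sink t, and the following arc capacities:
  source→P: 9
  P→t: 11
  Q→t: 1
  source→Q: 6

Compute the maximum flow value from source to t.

10

Augment source→Q→t: bottleneck 1. Total 1.
Augment source→P→t: bottleneck 9. Total 10.
No augmenting path remains in the residual graph.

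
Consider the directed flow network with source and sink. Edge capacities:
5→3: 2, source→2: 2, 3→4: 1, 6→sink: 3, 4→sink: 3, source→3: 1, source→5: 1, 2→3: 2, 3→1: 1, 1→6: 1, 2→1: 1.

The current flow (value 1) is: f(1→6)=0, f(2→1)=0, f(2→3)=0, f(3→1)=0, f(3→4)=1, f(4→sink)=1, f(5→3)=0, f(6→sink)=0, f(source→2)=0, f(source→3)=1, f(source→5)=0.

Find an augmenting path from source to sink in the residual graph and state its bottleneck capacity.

Residual along source→2→1→6→sink: source→2: 2, 2→1: 1, 1→6: 1, 6→sink: 3.
Bottleneck = min = 1.

source→2→1→6→sink, bottleneck 1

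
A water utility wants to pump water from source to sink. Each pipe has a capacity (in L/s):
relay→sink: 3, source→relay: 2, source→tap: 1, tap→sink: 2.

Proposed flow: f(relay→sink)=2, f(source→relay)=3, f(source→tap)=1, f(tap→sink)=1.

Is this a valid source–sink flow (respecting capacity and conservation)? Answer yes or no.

No

Capacity violated on source→relay: flow 3 > capacity 2.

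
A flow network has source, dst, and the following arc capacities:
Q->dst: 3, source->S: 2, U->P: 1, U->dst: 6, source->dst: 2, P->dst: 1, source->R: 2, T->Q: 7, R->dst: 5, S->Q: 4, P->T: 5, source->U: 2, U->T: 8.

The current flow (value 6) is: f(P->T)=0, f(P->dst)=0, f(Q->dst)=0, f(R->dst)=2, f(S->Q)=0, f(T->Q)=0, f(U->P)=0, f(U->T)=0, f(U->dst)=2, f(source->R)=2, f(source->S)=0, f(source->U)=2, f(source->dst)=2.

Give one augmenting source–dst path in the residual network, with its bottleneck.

source->S->Q->dst, bottleneck 2

Residual along source->S->Q->dst: source->S: 2, S->Q: 4, Q->dst: 3.
Bottleneck = min = 2.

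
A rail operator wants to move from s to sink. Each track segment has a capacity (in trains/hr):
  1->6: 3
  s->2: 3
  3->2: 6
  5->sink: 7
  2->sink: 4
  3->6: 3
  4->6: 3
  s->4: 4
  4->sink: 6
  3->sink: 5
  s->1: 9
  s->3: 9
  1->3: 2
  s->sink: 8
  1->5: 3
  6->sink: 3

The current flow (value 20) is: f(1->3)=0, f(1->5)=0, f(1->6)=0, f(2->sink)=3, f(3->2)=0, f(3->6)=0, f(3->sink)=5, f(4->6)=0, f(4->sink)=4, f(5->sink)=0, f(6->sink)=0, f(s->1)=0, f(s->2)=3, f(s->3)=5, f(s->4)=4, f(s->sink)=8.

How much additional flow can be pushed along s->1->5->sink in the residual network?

3

Residual capacities along the path: s->1: 9, 1->5: 3, 5->sink: 7.
Minimum is 3.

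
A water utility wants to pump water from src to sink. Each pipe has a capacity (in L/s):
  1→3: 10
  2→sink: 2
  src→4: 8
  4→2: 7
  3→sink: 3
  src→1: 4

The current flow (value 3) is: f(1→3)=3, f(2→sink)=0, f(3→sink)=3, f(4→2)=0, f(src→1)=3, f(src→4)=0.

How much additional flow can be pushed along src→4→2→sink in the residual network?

2

Residual capacities along the path: src→4: 8, 4→2: 7, 2→sink: 2.
Minimum is 2.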